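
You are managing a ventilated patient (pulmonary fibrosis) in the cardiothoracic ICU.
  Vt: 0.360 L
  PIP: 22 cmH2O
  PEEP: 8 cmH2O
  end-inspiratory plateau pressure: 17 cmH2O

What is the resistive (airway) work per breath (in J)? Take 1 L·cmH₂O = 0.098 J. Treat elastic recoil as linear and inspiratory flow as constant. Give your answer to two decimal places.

With constant inspiratory flow the resistive pressure is constant at PIP − Pplat = 22 − 17 = 5.0 cmH2O, so resistive work = 5.0 × 0.360 = 1.8 L·cmH2O.
× 0.098 J/(L·cmH2O) → 0.1764 J.

0.18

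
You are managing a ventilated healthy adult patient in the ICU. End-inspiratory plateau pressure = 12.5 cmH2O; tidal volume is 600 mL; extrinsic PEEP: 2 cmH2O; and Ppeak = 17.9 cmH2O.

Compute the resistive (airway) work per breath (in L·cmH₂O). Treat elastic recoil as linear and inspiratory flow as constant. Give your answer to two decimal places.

With constant inspiratory flow the resistive pressure is constant at PIP − Pplat = 17.9 − 12.5 = 5.4 cmH2O, so resistive work = 5.4 × 0.600 = 3.24 L·cmH2O.

3.24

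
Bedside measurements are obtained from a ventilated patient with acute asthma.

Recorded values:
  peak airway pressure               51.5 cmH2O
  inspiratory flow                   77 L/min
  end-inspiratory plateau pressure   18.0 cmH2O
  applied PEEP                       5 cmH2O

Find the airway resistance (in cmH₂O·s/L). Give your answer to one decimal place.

Flow: 77 L/min ÷ 60 = 1.2833 L/s.
Raw = (PIP − Pplat) / flow = (51.5 − 18.0) / 1.2833 = 33.5 / 1.2833 = 26.105 cmH2O·s/L.

26.1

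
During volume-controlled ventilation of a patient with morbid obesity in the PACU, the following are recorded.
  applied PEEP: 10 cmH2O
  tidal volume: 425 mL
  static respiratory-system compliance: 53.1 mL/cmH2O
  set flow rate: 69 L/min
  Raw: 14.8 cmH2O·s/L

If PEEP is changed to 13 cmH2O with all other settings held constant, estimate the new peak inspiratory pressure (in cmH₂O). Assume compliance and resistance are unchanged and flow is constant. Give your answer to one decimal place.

38.0

Flow: 69 L/min ÷ 60 = 1.15 L/s.
PIP = Vt/C + R·V̇ + PEEP (constant-flow equation of motion).
Only the baseline term changes: ΔPIP = ΔPEEP = 13 − 10 = 3.0 cmH2O.
Original PIP = 425/53.1 + 14.8×1.15 + 10 = 35.024 cmH2O; new PIP = 35.024 + (3.0) = 38.024 cmH2O.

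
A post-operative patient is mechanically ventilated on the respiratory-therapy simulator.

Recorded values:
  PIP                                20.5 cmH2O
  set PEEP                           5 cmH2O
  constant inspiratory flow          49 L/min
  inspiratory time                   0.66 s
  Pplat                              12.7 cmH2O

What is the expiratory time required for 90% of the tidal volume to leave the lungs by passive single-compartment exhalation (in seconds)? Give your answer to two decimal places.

1.54

Flow: 49 L/min ÷ 60 = 0.8167 L/s.
Vt = flow × Ti = 0.8167 L/s × 0.66 s × 1000 mL/L = 539.02 mL.
R = (PIP − Pplat)/V̇ = (20.5 − 12.7) / 0.8167 = 7.8/0.8167 = 9.551 cmH2O·s/L.
C = Vt/(Pplat − PEEP) = 539.02 / (12.7 − 5) = 539.02/7.7 = 70.003 mL/cmH2O.
τ = R × C = 9.551 × 0.07 L/cmH2O = 0.6686 s.
t = −τ·ln(1 − 0.90) = −0.6686·ln(0.1) = 1.54 s.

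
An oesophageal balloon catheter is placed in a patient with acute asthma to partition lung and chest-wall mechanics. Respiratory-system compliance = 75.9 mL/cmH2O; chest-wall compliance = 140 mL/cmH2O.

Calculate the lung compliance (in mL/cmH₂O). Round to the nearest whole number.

1/CL = 1/Crs − 1/Ccw.
1/CL = 1/75.9 − 1/140 = 0.006032.
CL = 165.78 mL/cmH2O.

166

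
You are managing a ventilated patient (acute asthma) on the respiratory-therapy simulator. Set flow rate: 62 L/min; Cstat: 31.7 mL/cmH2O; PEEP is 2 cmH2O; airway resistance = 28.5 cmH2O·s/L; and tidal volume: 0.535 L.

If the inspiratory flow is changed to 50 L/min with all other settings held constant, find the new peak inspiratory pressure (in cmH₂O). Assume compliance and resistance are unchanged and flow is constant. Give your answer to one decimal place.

Flow: 62 L/min ÷ 60 = 1.0333 L/s.
New flow: 50 L/min ÷ 60 = 0.8333 L/s.
PIP = Vt/C + R·V̇ + PEEP (constant-flow equation of motion).
Only the resistive term changes: ΔPIP = R × ΔV̇ = 28.5 × (0.8333 − 1.0333) = 28.5 × -0.2 = -5.7 cmH2O.
Original PIP = 535/31.7 + 28.5×1.0333 + 2 = 48.326 cmH2O; new PIP = 48.326 + (-5.7) = 42.626 cmH2O.

42.6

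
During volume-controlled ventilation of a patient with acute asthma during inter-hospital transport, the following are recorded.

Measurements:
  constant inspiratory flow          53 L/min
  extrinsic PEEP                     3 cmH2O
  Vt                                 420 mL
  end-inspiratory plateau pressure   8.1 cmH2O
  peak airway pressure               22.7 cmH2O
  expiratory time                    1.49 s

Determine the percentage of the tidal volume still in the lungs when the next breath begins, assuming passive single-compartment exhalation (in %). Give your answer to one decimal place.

33.5

Flow: 53 L/min ÷ 60 = 0.8833 L/s.
R = (PIP − Pplat)/V̇ = (22.7 − 8.1) / 0.8833 = 14.6/0.8833 = 16.529 cmH2O·s/L.
C = Vt/(Pplat − PEEP) = 420.0 / (8.1 − 3) = 420.0/5.1 = 82.353 mL/cmH2O.
τ = R × C = 16.529 × 0.08235 L/cmH2O = 1.361 s.
Fraction remaining at end-expiration = e^(−Te/τ) = e^(−1.49/1.361) = 0.3346 → 33.46%.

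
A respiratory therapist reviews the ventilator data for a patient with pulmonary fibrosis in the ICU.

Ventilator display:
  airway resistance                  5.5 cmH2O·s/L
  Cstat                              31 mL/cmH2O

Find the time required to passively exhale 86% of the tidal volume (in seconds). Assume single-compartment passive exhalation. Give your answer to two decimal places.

0.34

τ = R × C = 5.5 × 31 mL/cmH2O = 5.5 × 0.031 L/cmH2O = 0.1705 s.
Exhaled fraction f = 1 − e^(−t/τ) → t = −τ·ln(1 − f) = −0.1705·ln(0.14) = 0.3352 s.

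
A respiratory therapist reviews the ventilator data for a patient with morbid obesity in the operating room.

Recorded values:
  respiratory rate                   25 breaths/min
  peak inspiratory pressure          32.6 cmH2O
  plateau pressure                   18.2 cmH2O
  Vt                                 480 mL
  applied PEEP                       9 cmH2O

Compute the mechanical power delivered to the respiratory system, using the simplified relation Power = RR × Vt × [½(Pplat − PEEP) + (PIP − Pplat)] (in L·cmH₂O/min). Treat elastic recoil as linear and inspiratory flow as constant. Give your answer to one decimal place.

Per-breath work = Vt × [½(Pplat−PEEP) + (PIP−Pplat)] = 0.480 × [0.5×9.2 + 14.4] = 0.480 × 19.0 = 9.12 L·cmH2O.
Power = 25 × 9.12 = 228.0 L·cmH2O/min.

228.0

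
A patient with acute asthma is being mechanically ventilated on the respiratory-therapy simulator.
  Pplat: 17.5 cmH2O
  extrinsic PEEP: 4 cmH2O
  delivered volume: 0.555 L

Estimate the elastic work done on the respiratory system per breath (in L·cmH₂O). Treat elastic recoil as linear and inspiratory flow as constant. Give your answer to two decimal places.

Elastic work ≈ ½ × (Pplat − PEEP) × Vt = 0.5 × (17.5 − 4) × 0.555 L = 0.5 × 13.5 × 0.555 = 3.746 L·cmH2O.

3.75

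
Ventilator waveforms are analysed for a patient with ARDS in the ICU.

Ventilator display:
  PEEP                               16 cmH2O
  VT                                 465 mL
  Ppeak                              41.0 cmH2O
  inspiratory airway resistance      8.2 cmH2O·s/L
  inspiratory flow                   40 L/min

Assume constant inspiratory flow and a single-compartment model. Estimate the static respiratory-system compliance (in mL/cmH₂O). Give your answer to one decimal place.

23.8

Flow: 40 L/min ÷ 60 = 0.6667 L/s.
Equation of motion (constant flow): PIP = Vt/C + R·V̇ + PEEP.
Vt/C = PIP − R·V̇ − PEEP = 41.0 − 8.2×0.6667 − 16 = 41.0 − 5.467 − 16 = 19.533 cmH2O.
C = Vt / 19.533 = 465 / 19.533 = 23.806 mL/cmH2O.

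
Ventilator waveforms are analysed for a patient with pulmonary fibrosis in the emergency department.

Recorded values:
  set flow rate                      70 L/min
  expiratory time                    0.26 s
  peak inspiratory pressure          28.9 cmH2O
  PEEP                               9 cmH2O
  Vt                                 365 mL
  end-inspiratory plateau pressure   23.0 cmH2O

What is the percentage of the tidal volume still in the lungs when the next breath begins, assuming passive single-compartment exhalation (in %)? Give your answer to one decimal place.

Flow: 70 L/min ÷ 60 = 1.1667 L/s.
R = (PIP − Pplat)/V̇ = (28.9 − 23.0) / 1.1667 = 5.9/1.1667 = 5.057 cmH2O·s/L.
C = Vt/(Pplat − PEEP) = 365.0 / (23.0 − 9) = 365.0/14.0 = 26.071 mL/cmH2O.
τ = R × C = 5.057 × 0.02607 L/cmH2O = 0.1318 s.
Fraction remaining at end-expiration = e^(−Te/τ) = e^(−0.26/0.1318) = 0.1391 → 13.91%.

13.9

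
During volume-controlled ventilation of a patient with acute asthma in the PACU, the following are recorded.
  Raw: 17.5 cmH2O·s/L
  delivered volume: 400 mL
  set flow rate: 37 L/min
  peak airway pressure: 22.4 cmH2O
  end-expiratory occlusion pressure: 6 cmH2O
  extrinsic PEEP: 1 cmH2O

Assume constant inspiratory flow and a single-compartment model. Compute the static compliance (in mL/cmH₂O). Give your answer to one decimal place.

Flow: 37 L/min ÷ 60 = 0.6167 L/s.
Total PEEP = 6 cmH2O (set 1 + intrinsic 5); this is the baseline alveolar pressure.
Equation of motion (constant flow): PIP = Vt/C + R·V̇ + PEEP.
Vt/C = PIP − R·V̇ − PEEP = 22.4 − 17.5×0.6167 − 6 = 22.4 − 10.792 − 6 = 5.608 cmH2O.
C = Vt / 5.608 = 400 / 5.608 = 71.327 mL/cmH2O.

71.3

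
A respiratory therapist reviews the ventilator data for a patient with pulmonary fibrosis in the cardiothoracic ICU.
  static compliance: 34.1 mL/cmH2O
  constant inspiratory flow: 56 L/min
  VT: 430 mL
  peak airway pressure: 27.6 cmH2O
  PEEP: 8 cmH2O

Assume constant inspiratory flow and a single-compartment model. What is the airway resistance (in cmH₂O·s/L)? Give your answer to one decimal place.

Flow: 56 L/min ÷ 60 = 0.9333 L/s.
Equation of motion (constant flow): PIP = Vt/C + R·V̇ + PEEP.
R·V̇ = PIP − Vt/C − PEEP = 27.6 − 430/34.1 − 8 = 27.6 − 12.61 − 8 = 6.99 cmH2O.
R = 6.99 / 0.9333 = 7.49 cmH2O·s/L.

7.5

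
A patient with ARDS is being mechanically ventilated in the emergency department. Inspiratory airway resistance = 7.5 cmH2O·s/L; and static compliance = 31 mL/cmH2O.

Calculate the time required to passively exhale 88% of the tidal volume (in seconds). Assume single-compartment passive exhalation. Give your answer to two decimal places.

τ = R × C = 7.5 × 31 mL/cmH2O = 7.5 × 0.031 L/cmH2O = 0.2325 s.
Exhaled fraction f = 1 − e^(−t/τ) → t = −τ·ln(1 − f) = −0.2325·ln(0.12) = 0.493 s.

0.49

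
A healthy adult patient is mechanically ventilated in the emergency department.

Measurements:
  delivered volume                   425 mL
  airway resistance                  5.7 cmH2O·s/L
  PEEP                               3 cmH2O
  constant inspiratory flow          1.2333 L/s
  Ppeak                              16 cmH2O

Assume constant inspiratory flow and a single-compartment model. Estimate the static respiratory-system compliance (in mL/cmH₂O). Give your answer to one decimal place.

Equation of motion (constant flow): PIP = Vt/C + R·V̇ + PEEP.
Vt/C = PIP − R·V̇ − PEEP = 16 − 5.7×1.2333 − 3 = 16 − 7.03 − 3 = 5.97 cmH2O.
C = Vt / 5.97 = 425 / 5.97 = 71.189 mL/cmH2O.

71.2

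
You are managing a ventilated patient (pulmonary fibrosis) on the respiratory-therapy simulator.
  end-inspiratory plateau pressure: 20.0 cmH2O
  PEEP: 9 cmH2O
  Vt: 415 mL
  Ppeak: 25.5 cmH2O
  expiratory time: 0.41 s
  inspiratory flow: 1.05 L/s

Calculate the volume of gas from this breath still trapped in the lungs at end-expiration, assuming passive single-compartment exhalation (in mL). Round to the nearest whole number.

R = (PIP − Pplat)/V̇ = (25.5 − 20.0) / 1.05 = 5.5/1.05 = 5.238 cmH2O·s/L.
C = Vt/(Pplat − PEEP) = 415.0 / (20.0 − 9) = 415.0/11.0 = 37.727 mL/cmH2O.
τ = R × C = 5.238 × 0.03773 L/cmH2O = 0.1976 s.
Fraction remaining = e^(−Te/τ) = e^(−0.41/0.1976) = 0.1256.
Trapped volume = 415.0 × 0.1256 = 52.124 mL.

52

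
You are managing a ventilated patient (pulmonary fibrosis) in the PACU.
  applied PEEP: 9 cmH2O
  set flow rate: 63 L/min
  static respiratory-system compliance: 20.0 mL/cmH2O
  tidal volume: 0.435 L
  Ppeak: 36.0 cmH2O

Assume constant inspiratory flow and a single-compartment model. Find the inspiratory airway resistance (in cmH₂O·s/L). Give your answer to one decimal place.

5.0

Flow: 63 L/min ÷ 60 = 1.05 L/s.
Equation of motion (constant flow): PIP = Vt/C + R·V̇ + PEEP.
R·V̇ = PIP − Vt/C − PEEP = 36.0 − 435/20.0 − 9 = 36.0 − 21.75 − 9 = 5.25 cmH2O.
R = 5.25 / 1.05 = 5.0 cmH2O·s/L.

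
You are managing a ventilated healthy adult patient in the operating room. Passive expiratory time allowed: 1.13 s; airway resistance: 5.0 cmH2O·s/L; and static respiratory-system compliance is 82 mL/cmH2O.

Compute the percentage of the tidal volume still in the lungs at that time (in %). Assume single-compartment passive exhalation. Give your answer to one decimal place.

6.4

τ = R × C = 5.0 × 82 mL/cmH2O = 5.0 × 0.082 L/cmH2O = 0.41 s.
Passive exhalation: V(t)/V₀ = e^(−t/τ) = e^(−1.13/0.41) = 0.06354.
Fraction remaining = 0.06354 → 6.354%.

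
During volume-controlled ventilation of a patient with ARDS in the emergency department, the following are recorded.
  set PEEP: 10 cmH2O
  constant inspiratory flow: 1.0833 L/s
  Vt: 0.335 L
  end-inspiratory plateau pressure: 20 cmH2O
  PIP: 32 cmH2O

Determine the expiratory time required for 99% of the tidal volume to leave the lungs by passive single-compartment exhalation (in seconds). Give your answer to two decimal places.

1.71

R = (PIP − Pplat)/V̇ = (32 − 20) / 1.0833 = 12.0/1.0833 = 11.077 cmH2O·s/L.
C = Vt/(Pplat − PEEP) = 335.0 / (20 − 10) = 335.0/10.0 = 33.5 mL/cmH2O.
τ = R × C = 11.077 × 0.0335 L/cmH2O = 0.3711 s.
t = −τ·ln(1 − 0.99) = −0.3711·ln(0.01) = 1.709 s.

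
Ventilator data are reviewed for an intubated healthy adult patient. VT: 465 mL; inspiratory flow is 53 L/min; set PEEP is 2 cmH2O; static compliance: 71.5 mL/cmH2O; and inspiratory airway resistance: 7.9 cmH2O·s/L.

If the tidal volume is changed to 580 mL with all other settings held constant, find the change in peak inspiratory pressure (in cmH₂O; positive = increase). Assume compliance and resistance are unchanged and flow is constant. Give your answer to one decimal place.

PIP = Vt/C + R·V̇ + PEEP (constant-flow equation of motion).
Only the elastic term changes: ΔPIP = ΔVt / C = (580 − 465) / 71.5 = 1.608 cmH2O.

1.6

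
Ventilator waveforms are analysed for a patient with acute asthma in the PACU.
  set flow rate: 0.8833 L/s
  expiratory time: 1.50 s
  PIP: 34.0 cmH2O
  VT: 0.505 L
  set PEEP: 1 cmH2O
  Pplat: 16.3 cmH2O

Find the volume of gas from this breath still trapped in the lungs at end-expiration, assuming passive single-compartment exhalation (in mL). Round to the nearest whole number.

52

R = (PIP − Pplat)/V̇ = (34.0 − 16.3) / 0.8833 = 17.7/0.8833 = 20.038 cmH2O·s/L.
C = Vt/(Pplat − PEEP) = 505.0 / (16.3 − 1) = 505.0/15.3 = 33.007 mL/cmH2O.
τ = R × C = 20.038 × 0.03301 L/cmH2O = 0.6615 s.
Fraction remaining = e^(−Te/τ) = e^(−1.50/0.6615) = 0.1036.
Trapped volume = 505.0 × 0.1036 = 52.318 mL.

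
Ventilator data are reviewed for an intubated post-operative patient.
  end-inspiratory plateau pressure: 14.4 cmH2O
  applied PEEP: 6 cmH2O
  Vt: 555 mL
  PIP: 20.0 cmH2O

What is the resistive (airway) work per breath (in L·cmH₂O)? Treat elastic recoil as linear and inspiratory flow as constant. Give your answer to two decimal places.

With constant inspiratory flow the resistive pressure is constant at PIP − Pplat = 20.0 − 14.4 = 5.6 cmH2O, so resistive work = 5.6 × 0.555 = 3.108 L·cmH2O.

3.11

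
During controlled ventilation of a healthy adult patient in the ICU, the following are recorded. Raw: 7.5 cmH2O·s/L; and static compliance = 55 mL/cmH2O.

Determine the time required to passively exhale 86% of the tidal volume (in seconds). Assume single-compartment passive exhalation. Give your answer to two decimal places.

0.81

τ = R × C = 7.5 × 55 mL/cmH2O = 7.5 × 0.055 L/cmH2O = 0.4125 s.
Exhaled fraction f = 1 − e^(−t/τ) → t = −τ·ln(1 − f) = −0.4125·ln(0.14) = 0.811 s.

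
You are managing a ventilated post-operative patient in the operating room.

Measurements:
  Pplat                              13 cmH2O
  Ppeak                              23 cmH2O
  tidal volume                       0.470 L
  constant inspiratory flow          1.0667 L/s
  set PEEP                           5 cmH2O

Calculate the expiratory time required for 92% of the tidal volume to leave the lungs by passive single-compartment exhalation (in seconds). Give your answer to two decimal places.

1.39

R = (PIP − Pplat)/V̇ = (23 − 13) / 1.0667 = 10.0/1.0667 = 9.375 cmH2O·s/L.
C = Vt/(Pplat − PEEP) = 470.0 / (13 − 5) = 470.0/8.0 = 58.75 mL/cmH2O.
τ = R × C = 9.375 × 0.05875 L/cmH2O = 0.5508 s.
t = −τ·ln(1 − 0.92) = −0.5508·ln(0.08) = 1.391 s.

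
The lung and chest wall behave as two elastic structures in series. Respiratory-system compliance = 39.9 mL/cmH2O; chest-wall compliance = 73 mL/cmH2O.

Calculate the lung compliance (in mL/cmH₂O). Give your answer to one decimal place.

1/CL = 1/Crs − 1/Ccw.
1/CL = 1/39.9 − 1/73 = 0.01136.
CL = 88.028 mL/cmH2O.

88.0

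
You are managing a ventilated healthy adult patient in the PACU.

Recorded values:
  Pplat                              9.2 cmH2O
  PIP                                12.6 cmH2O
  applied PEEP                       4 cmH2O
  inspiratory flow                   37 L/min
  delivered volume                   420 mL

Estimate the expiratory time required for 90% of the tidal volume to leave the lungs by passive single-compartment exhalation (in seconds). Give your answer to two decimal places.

Flow: 37 L/min ÷ 60 = 0.6167 L/s.
R = (PIP − Pplat)/V̇ = (12.6 − 9.2) / 0.6167 = 3.4/0.6167 = 5.513 cmH2O·s/L.
C = Vt/(Pplat − PEEP) = 420.0 / (9.2 − 4) = 420.0/5.2 = 80.769 mL/cmH2O.
τ = R × C = 5.513 × 0.08077 L/cmH2O = 0.4453 s.
t = −τ·ln(1 − 0.90) = −0.4453·ln(0.1) = 1.025 s.

1.03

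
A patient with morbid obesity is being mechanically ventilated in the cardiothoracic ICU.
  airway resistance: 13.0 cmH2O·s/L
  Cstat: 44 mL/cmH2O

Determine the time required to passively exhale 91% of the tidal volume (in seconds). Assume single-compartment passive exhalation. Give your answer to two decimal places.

τ = R × C = 13.0 × 44 mL/cmH2O = 13.0 × 0.044 L/cmH2O = 0.572 s.
Exhaled fraction f = 1 − e^(−t/τ) → t = −τ·ln(1 − f) = −0.572·ln(0.09) = 1.377 s.

1.38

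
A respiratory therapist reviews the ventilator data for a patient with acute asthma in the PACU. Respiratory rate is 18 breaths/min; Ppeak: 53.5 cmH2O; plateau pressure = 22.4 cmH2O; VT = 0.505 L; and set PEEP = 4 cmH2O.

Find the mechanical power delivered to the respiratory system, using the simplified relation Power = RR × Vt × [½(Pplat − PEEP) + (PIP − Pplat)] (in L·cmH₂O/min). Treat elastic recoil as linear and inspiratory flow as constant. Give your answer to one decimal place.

366.3

Per-breath work = Vt × [½(Pplat−PEEP) + (PIP−Pplat)] = 0.505 × [0.5×18.4 + 31.1] = 0.505 × 40.3 = 20.352 L·cmH2O.
Power = 18 × 20.352 = 366.34 L·cmH2O/min.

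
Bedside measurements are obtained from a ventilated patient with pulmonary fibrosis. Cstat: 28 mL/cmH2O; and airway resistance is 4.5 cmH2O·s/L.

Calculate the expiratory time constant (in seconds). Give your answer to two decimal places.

0.13

τ = R × C = 4.5 × 28 mL/cmH2O = 4.5 × 0.028 L/cmH2O = 0.126 s.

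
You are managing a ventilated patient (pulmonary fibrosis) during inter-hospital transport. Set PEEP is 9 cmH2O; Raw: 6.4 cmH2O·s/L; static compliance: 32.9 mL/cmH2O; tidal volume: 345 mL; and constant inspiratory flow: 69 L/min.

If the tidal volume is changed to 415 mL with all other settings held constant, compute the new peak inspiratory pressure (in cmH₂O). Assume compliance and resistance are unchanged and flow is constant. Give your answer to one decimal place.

Flow: 69 L/min ÷ 60 = 1.15 L/s.
PIP = Vt/C + R·V̇ + PEEP (constant-flow equation of motion).
Only the elastic term changes: ΔPIP = ΔVt / C = (415 − 345) / 32.9 = 2.128 cmH2O.
Original PIP = 345/32.9 + 6.4×1.15 + 9 = 26.846 cmH2O; new PIP = 26.846 + (2.128) = 28.974 cmH2O.

29.0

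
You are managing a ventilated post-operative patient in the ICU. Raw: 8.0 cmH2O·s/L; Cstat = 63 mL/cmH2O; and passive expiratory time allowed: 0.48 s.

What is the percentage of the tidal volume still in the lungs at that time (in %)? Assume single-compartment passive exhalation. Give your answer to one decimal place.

τ = R × C = 8.0 × 63 mL/cmH2O = 8.0 × 0.063 L/cmH2O = 0.504 s.
Passive exhalation: V(t)/V₀ = e^(−t/τ) = e^(−0.48/0.504) = 0.3858.
Fraction remaining = 0.3858 → 38.58%.

38.6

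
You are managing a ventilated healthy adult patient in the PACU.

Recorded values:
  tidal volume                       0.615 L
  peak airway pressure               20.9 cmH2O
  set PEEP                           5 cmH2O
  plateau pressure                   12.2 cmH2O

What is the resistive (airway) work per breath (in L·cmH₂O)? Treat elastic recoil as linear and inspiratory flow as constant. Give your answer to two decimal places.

With constant inspiratory flow the resistive pressure is constant at PIP − Pplat = 20.9 − 12.2 = 8.7 cmH2O, so resistive work = 8.7 × 0.615 = 5.351 L·cmH2O.

5.35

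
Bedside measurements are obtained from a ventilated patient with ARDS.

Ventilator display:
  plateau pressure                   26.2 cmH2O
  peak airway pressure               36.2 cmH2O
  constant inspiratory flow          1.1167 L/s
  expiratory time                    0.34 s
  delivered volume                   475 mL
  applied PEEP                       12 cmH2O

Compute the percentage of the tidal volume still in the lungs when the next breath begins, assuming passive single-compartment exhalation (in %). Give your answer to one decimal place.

32.1

R = (PIP − Pplat)/V̇ = (36.2 − 26.2) / 1.1167 = 10.0/1.1167 = 8.955 cmH2O·s/L.
C = Vt/(Pplat − PEEP) = 475.0 / (26.2 − 12) = 475.0/14.2 = 33.451 mL/cmH2O.
τ = R × C = 8.955 × 0.03345 L/cmH2O = 0.2995 s.
Fraction remaining at end-expiration = e^(−Te/τ) = e^(−0.34/0.2995) = 0.3213 → 32.13%.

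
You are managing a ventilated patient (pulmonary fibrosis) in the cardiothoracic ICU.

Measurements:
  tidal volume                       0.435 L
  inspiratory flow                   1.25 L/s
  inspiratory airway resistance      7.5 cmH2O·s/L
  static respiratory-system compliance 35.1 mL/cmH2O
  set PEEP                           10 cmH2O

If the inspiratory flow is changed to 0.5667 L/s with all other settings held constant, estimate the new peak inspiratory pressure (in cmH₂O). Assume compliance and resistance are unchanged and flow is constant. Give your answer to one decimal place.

26.6

PIP = Vt/C + R·V̇ + PEEP (constant-flow equation of motion).
Only the resistive term changes: ΔPIP = R × ΔV̇ = 7.5 × (0.5667 − 1.25) = 7.5 × -0.6833 = -5.125 cmH2O.
Original PIP = 435/35.1 + 7.5×1.25 + 10 = 31.768 cmH2O; new PIP = 31.768 + (-5.125) = 26.643 cmH2O.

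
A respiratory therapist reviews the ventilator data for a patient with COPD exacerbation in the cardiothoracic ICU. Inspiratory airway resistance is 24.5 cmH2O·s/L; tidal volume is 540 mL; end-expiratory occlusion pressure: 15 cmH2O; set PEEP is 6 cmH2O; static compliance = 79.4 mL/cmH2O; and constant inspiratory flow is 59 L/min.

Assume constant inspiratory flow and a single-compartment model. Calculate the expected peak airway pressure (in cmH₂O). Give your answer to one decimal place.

Flow: 59 L/min ÷ 60 = 0.9833 L/s.
Total PEEP = 15 cmH2O (set 6 + intrinsic 9); this is the baseline alveolar pressure.
Equation of motion (constant flow): PIP = Vt/C + R·V̇ + PEEP.
PIP = 540/79.4 + 24.5×0.9833 + 15 = 6.801 + 24.091 + 15 = 45.892 cmH2O.

45.9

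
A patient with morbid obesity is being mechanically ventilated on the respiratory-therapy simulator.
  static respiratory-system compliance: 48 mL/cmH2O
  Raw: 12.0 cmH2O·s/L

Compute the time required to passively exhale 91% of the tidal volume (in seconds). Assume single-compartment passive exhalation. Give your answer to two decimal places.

τ = R × C = 12.0 × 48 mL/cmH2O = 12.0 × 0.048 L/cmH2O = 0.576 s.
Exhaled fraction f = 1 − e^(−t/τ) → t = −τ·ln(1 − f) = −0.576·ln(0.09) = 1.387 s.

1.39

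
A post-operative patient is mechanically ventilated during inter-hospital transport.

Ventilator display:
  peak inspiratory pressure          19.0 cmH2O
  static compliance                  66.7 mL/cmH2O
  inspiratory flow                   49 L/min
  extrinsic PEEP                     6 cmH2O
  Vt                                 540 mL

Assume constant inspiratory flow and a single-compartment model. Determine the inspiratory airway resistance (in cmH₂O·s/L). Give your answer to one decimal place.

6.0

Flow: 49 L/min ÷ 60 = 0.8167 L/s.
Equation of motion (constant flow): PIP = Vt/C + R·V̇ + PEEP.
R·V̇ = PIP − Vt/C − PEEP = 19.0 − 540/66.7 − 6 = 19.0 − 8.096 − 6 = 4.904 cmH2O.
R = 4.904 / 0.8167 = 6.005 cmH2O·s/L.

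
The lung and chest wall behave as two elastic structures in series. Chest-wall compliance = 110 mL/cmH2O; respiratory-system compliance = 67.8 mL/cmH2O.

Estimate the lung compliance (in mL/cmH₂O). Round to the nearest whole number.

177

1/CL = 1/Crs − 1/Ccw.
1/CL = 1/67.8 − 1/110 = 0.005658.
CL = 176.74 mL/cmH2O.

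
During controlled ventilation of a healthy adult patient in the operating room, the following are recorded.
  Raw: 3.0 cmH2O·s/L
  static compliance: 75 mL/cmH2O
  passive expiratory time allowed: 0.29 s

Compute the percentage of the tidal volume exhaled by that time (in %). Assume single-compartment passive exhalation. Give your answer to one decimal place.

72.4

τ = R × C = 3.0 × 75 mL/cmH2O = 3.0 × 0.075 L/cmH2O = 0.225 s.
Passive exhalation: V(t)/V₀ = e^(−t/τ) = e^(−0.29/0.225) = 0.2756.
Fraction exhaled = 1 − 0.2756 = 0.7244 → 72.44%.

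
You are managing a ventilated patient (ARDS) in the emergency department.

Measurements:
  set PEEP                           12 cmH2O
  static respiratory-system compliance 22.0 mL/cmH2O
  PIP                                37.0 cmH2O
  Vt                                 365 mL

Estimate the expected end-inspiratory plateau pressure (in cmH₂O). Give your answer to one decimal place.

28.6

Pplat = PEEP + Vt / Cstat = 12 + 365 / 22.0 = 12 + 16.591 = 28.591 cmH2O.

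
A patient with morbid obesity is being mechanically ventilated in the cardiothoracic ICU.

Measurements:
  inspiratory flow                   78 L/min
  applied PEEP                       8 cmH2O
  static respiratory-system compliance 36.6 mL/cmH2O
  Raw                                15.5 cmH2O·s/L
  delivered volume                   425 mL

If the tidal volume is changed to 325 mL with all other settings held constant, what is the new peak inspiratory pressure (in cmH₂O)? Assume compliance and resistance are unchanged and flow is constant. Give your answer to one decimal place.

Flow: 78 L/min ÷ 60 = 1.3 L/s.
PIP = Vt/C + R·V̇ + PEEP (constant-flow equation of motion).
Only the elastic term changes: ΔPIP = ΔVt / C = (325 − 425) / 36.6 = -2.732 cmH2O.
Original PIP = 425/36.6 + 15.5×1.3 + 8 = 39.762 cmH2O; new PIP = 39.762 + (-2.732) = 37.03 cmH2O.

37.0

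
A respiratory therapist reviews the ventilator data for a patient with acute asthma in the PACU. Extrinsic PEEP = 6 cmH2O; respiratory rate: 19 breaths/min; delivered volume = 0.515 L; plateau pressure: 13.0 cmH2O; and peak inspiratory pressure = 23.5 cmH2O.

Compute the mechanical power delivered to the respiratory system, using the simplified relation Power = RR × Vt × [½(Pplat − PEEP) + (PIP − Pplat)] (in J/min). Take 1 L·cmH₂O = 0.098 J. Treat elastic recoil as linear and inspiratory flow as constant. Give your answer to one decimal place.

13.4

Per-breath work = Vt × [½(Pplat−PEEP) + (PIP−Pplat)] = 0.515 × [0.5×7.0 + 10.5] = 0.515 × 14.0 = 7.21 L·cmH2O.
Power = 19 × 7.21 = 136.99 L·cmH2O/min.
× 0.098 J/(L·cmH2O) → 13.425 J/min.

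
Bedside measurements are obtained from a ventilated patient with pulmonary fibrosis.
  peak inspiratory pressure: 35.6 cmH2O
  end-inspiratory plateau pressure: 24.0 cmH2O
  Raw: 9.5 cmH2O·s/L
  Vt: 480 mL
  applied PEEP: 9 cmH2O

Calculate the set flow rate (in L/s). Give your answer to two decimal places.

1.22

flow = (PIP − Pplat) / Raw = 11.6 / 9.5 = 1.221 L/s.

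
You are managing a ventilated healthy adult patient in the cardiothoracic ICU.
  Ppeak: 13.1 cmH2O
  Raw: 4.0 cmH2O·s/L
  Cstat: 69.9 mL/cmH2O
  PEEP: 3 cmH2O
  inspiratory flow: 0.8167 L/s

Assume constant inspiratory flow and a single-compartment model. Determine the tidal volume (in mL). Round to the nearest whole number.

478

Equation of motion (constant flow): PIP = Vt/C + R·V̇ + PEEP.
Vt/C = PIP − R·V̇ − PEEP = 13.1 − 3.267 − 3 = 6.833 cmH2O.
Vt = C × 6.833 = 69.9 × 6.833 = 477.63 mL.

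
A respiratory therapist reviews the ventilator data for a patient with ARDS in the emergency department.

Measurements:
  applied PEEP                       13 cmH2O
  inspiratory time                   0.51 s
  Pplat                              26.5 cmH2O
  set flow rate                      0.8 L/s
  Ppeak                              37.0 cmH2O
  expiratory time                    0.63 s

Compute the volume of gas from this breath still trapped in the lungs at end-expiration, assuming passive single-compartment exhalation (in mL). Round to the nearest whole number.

83

Vt = flow × Ti = 0.8 L/s × 0.51 s × 1000 mL/L = 408.0 mL.
R = (PIP − Pplat)/V̇ = (37.0 − 26.5) / 0.8 = 10.5/0.8 = 13.125 cmH2O·s/L.
C = Vt/(Pplat − PEEP) = 408.0 / (26.5 − 13) = 408.0/13.5 = 30.222 mL/cmH2O.
τ = R × C = 13.125 × 0.03022 L/cmH2O = 0.3966 s.
Fraction remaining = e^(−Te/τ) = e^(−0.63/0.3966) = 0.2042.
Trapped volume = 408.0 × 0.2042 = 83.314 mL.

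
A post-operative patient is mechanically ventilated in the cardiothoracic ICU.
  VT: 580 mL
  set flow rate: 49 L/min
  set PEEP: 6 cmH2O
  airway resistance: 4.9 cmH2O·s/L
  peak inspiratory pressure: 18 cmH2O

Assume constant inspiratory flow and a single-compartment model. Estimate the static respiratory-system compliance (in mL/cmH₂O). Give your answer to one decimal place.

Flow: 49 L/min ÷ 60 = 0.8167 L/s.
Equation of motion (constant flow): PIP = Vt/C + R·V̇ + PEEP.
Vt/C = PIP − R·V̇ − PEEP = 18 − 4.9×0.8167 − 6 = 18 − 4.002 − 6 = 7.998 cmH2O.
C = Vt / 7.998 = 580 / 7.998 = 72.518 mL/cmH2O.

72.5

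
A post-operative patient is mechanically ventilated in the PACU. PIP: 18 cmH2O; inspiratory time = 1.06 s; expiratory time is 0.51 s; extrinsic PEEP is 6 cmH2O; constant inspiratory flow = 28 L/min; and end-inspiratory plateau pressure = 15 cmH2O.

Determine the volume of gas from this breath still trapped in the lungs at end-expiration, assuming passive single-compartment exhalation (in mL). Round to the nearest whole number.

Flow: 28 L/min ÷ 60 = 0.4667 L/s.
Vt = flow × Ti = 0.4667 L/s × 1.06 s × 1000 mL/L = 494.7 mL.
R = (PIP − Pplat)/V̇ = (18 − 15) / 0.4667 = 3.0/0.4667 = 6.428 cmH2O·s/L.
C = Vt/(Pplat − PEEP) = 494.7 / (15 − 6) = 494.7/9.0 = 54.967 mL/cmH2O.
τ = R × C = 6.428 × 0.05497 L/cmH2O = 0.3533 s.
Fraction remaining = e^(−Te/τ) = e^(−0.51/0.3533) = 0.2361.
Trapped volume = 494.7 × 0.2361 = 116.8 mL.

117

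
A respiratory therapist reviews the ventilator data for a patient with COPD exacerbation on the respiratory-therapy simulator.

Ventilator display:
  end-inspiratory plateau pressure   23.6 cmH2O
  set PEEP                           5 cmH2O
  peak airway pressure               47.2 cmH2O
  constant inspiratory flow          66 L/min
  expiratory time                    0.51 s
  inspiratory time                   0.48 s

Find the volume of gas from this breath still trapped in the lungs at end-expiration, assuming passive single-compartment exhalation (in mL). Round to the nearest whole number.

229

Flow: 66 L/min ÷ 60 = 1.1 L/s.
Vt = flow × Ti = 1.1 L/s × 0.48 s × 1000 mL/L = 528.0 mL.
R = (PIP − Pplat)/V̇ = (47.2 − 23.6) / 1.1 = 23.6/1.1 = 21.455 cmH2O·s/L.
C = Vt/(Pplat − PEEP) = 528.0 / (23.6 − 5) = 528.0/18.6 = 28.387 mL/cmH2O.
τ = R × C = 21.455 × 0.02839 L/cmH2O = 0.6091 s.
Fraction remaining = e^(−Te/τ) = e^(−0.51/0.6091) = 0.4329.
Trapped volume = 528.0 × 0.4329 = 228.57 mL.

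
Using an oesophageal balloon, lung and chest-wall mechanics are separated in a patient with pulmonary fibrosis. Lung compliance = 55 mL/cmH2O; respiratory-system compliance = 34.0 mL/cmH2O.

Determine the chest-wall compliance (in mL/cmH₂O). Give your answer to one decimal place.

1/Ccw = 1/Crs − 1/CL.
1/Ccw = 1/34.0 − 1/55 = 0.01123.
Ccw = 89.047 mL/cmH2O.

89.0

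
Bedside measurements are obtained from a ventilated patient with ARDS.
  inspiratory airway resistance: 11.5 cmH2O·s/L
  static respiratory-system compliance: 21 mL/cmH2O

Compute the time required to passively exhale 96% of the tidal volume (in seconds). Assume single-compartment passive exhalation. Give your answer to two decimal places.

τ = R × C = 11.5 × 21 mL/cmH2O = 11.5 × 0.021 L/cmH2O = 0.2415 s.
Exhaled fraction f = 1 − e^(−t/τ) → t = −τ·ln(1 − f) = −0.2415·ln(0.04) = 0.7774 s.

0.78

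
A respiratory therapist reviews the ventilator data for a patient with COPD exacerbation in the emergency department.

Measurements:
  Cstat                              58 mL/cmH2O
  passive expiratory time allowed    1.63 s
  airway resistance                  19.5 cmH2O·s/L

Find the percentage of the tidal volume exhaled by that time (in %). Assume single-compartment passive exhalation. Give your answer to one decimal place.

τ = R × C = 19.5 × 58 mL/cmH2O = 19.5 × 0.058 L/cmH2O = 1.131 s.
Passive exhalation: V(t)/V₀ = e^(−t/τ) = e^(−1.63/1.131) = 0.2366.
Fraction exhaled = 1 − 0.2366 = 0.7634 → 76.34%.

76.3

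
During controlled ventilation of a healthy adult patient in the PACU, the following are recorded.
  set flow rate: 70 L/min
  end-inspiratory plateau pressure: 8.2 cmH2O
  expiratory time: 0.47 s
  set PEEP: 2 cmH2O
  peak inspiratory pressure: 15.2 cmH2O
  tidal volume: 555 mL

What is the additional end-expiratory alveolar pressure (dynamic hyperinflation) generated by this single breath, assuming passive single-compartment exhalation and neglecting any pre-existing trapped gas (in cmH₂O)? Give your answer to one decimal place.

2.6

Flow: 70 L/min ÷ 60 = 1.1667 L/s.
R = (PIP − Pplat)/V̇ = (15.2 − 8.2) / 1.1667 = 7.0/1.1667 = 6.0 cmH2O·s/L.
C = Vt/(Pplat − PEEP) = 555.0 / (8.2 − 2) = 555.0/6.2 = 89.516 mL/cmH2O.
τ = R × C = 6.0 × 0.08952 L/cmH2O = 0.5371 s.
Fraction remaining = e^(−Te/τ) = e^(−0.47/0.5371) = 0.4168; trapped volume = 555.0 × 0.4168 = 231.32 mL.
Additional alveolar pressure from trapping ≈ V_trapped / C = 231.32 / 89.516 = 2.584 cmH2O.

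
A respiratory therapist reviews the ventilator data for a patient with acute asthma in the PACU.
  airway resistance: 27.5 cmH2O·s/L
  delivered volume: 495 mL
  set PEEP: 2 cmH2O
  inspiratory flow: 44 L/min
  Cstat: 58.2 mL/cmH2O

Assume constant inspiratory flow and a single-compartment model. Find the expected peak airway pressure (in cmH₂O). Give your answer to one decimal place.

30.7

Flow: 44 L/min ÷ 60 = 0.7333 L/s.
Equation of motion (constant flow): PIP = Vt/C + R·V̇ + PEEP.
PIP = 495/58.2 + 27.5×0.7333 + 2 = 8.505 + 20.166 + 2 = 30.671 cmH2O.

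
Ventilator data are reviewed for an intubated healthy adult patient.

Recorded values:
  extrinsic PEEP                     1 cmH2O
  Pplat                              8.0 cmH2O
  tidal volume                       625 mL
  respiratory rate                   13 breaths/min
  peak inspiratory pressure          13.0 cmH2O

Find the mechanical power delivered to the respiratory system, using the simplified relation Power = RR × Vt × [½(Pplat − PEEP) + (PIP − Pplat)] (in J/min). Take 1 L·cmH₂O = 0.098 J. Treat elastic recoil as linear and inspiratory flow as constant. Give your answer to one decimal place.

Per-breath work = Vt × [½(Pplat−PEEP) + (PIP−Pplat)] = 0.625 × [0.5×7.0 + 5.0] = 0.625 × 8.5 = 5.313 L·cmH2O.
Power = 13 × 5.313 = 69.069 L·cmH2O/min.
× 0.098 J/(L·cmH2O) → 6.769 J/min.

6.8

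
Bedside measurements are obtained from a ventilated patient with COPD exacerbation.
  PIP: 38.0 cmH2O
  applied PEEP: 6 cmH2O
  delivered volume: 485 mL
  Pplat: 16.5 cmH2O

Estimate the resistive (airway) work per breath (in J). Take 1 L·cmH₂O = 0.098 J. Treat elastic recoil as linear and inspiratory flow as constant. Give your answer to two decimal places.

1.02

With constant inspiratory flow the resistive pressure is constant at PIP − Pplat = 38.0 − 16.5 = 21.5 cmH2O, so resistive work = 21.5 × 0.485 = 10.428 L·cmH2O.
× 0.098 J/(L·cmH2O) → 1.022 J.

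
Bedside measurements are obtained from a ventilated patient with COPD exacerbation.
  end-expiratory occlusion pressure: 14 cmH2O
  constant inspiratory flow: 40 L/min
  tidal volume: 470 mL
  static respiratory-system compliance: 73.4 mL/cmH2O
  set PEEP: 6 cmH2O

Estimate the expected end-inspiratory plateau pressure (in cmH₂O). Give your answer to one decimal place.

20.4

End-expiratory occlusion gives total PEEP = 14 cmH2O (intrinsic PEEP = 14 − 6 = 8). Use total PEEP for the elastic gradient.
Pplat = PEEPtotal + Vt / Cstat = 14 + 470 / 73.4 = 14 + 6.403 = 20.403 cmH2O.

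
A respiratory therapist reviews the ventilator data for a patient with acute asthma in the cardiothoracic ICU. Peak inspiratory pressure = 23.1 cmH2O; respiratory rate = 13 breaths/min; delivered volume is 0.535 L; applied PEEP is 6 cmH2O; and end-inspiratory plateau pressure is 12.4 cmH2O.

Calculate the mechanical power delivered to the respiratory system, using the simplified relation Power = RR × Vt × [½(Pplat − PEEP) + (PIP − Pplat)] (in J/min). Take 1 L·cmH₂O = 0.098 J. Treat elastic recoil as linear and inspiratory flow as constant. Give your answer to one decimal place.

Per-breath work = Vt × [½(Pplat−PEEP) + (PIP−Pplat)] = 0.535 × [0.5×6.4 + 10.7] = 0.535 × 13.9 = 7.437 L·cmH2O.
Power = 13 × 7.437 = 96.681 L·cmH2O/min.
× 0.098 J/(L·cmH2O) → 9.475 J/min.

9.5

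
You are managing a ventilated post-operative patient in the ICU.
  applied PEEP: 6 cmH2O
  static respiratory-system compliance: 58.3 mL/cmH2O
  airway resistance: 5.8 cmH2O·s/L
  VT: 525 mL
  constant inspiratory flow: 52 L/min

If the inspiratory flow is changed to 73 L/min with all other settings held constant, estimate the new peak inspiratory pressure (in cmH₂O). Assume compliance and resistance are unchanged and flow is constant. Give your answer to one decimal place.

Flow: 52 L/min ÷ 60 = 0.8667 L/s.
New flow: 73 L/min ÷ 60 = 1.2167 L/s.
PIP = Vt/C + R·V̇ + PEEP (constant-flow equation of motion).
Only the resistive term changes: ΔPIP = R × ΔV̇ = 5.8 × (1.2167 − 0.8667) = 5.8 × 0.35 = 2.03 cmH2O.
Original PIP = 525/58.3 + 5.8×0.8667 + 6 = 20.032 cmH2O; new PIP = 20.032 + (2.03) = 22.062 cmH2O.

22.1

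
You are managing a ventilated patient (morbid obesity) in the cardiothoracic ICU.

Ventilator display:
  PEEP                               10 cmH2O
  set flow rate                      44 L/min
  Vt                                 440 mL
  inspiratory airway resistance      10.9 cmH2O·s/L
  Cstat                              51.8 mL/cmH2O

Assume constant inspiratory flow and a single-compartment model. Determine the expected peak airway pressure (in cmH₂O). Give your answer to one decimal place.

Flow: 44 L/min ÷ 60 = 0.7333 L/s.
Equation of motion (constant flow): PIP = Vt/C + R·V̇ + PEEP.
PIP = 440/51.8 + 10.9×0.7333 + 10 = 8.494 + 7.993 + 10 = 26.487 cmH2O.

26.5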